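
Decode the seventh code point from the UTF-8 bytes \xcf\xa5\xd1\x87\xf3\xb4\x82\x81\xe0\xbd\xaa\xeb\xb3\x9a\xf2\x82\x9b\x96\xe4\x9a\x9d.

U+469D

Offset 0: leading byte 0xCF = 11001111 → 2-byte char #1 = CF A5.
Offset 2: leading byte 0xD1 = 11010001 → 2-byte char #2 = D1 87.
Offset 4: leading byte 0xF3 = 11110011 → 4-byte char #3 = F3 B4 82 81.
Offset 8: leading byte 0xE0 = 11100000 → 3-byte char #4 = E0 BD AA.
Offset 11: leading byte 0xEB = 11101011 → 3-byte char #5 = EB B3 9A.
Offset 14: leading byte 0xF2 = 11110010 → 4-byte char #6 = F2 82 9B 96.
Offset 18: leading byte 0xE4 = 11100100 → 3-byte char #7 = E4 9A 9D.
Leading byte 0xE4 = 11100100 matches 1110xxxx → 3-byte sequence.
Byte 1: 0xE4 = 11100100, payload 0100 (4 bits).
Byte 2: 0x9A = 10011010 (10xxxxxx ✓), payload 011010.
Byte 3: 0x9D = 10011101 (10xxxxxx ✓), payload 011101.
Concatenate: 0100011010011101 = 0x469D (16 bits → U+469D).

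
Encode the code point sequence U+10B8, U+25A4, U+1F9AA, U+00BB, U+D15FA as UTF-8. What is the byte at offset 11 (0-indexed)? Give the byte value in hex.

U+10B8 → 3-byte form E1 82 B8 at offsets 0–2.
U+25A4 → 3-byte form E2 96 A4 at offsets 3–5.
U+1F9AA → 4-byte form F0 9F A6 AA at offsets 6–9.
U+00BB → 2-byte form C2 BB at offsets 10–11.
Offset 11 falls in char 4's range; it's byte 2 of C2 BB = 0xBB.

0xBB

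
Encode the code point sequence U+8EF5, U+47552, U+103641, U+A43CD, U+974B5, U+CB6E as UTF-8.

E8 BB B5 F1 87 95 92 F4 83 99 81 F2 A4 8F 8D F2 97 92 B5 EC AD AE

U+8EF5: 3-byte form → E8 BB B5.
U+47552: 4-byte form → F1 87 95 92.
U+103641: 4-byte form → F4 83 99 81.
U+A43CD: 4-byte form → F2 A4 8F 8D.
U+974B5: 4-byte form → F2 97 92 B5.
U+CB6E: 3-byte form → EC AD AE.
Concatenated (22 bytes): E8 BB B5 F1 87 95 92 F4 83 99 81 F2 A4 8F 8D F2 97 92 B5 EC AD AE.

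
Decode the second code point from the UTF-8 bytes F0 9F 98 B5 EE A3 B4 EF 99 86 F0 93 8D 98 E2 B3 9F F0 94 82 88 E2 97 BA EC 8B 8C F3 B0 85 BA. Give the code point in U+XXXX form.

Offset 0: leading byte 0xF0 = 11110000 → 4-byte char #1 = F0 9F 98 B5.
Offset 4: leading byte 0xEE = 11101110 → 3-byte char #2 = EE A3 B4.
Leading byte 0xEE = 11101110 matches 1110xxxx → 3-byte sequence.
Byte 1: 0xEE = 11101110, payload 1110 (4 bits).
Byte 2: 0xA3 = 10100011 (10xxxxxx ✓), payload 100011.
Byte 3: 0xB4 = 10110100 (10xxxxxx ✓), payload 110100.
Concatenate: 1110100011110100 = 0xE8F4 (16 bits → U+E8F4).

U+E8F4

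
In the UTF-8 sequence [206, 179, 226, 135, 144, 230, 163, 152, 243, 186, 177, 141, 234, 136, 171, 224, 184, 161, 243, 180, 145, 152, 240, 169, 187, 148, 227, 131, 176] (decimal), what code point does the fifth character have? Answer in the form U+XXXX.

U+A22B

Offset 0: leading byte 0xCE = 11001110 → 2-byte char #1 = CE B3.
Offset 2: leading byte 0xE2 = 11100010 → 3-byte char #2 = E2 87 90.
Offset 5: leading byte 0xE6 = 11100110 → 3-byte char #3 = E6 A3 98.
Offset 8: leading byte 0xF3 = 11110011 → 4-byte char #4 = F3 BA B1 8D.
Offset 12: leading byte 0xEA = 11101010 → 3-byte char #5 = EA 88 AB.
Leading byte 0xEA = 11101010 matches 1110xxxx → 3-byte sequence.
Byte 1: 0xEA = 11101010, payload 1010 (4 bits).
Byte 2: 0x88 = 10001000 (10xxxxxx ✓), payload 001000.
Byte 3: 0xAB = 10101011 (10xxxxxx ✓), payload 101011.
Concatenate: 1010001000101011 = 0xA22B (16 bits → U+A22B).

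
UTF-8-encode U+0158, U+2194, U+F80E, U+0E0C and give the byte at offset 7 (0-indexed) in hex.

U+0158 → 2-byte form C5 98 at offsets 0–1.
U+2194 → 3-byte form E2 86 94 at offsets 2–4.
U+F80E → 3-byte form EF A0 8E at offsets 5–7.
Offset 7 falls in char 3's range; it's byte 3 of EF A0 8E = 0x8E.

0x8E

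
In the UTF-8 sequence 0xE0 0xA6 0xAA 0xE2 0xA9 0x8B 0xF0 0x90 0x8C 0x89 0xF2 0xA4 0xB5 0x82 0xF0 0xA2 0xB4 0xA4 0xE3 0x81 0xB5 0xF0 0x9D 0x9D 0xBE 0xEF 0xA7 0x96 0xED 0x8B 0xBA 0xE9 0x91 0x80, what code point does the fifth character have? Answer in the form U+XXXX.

U+22D24

Offset 0: leading byte 0xE0 = 11100000 → 3-byte char #1 = E0 A6 AA.
Offset 3: leading byte 0xE2 = 11100010 → 3-byte char #2 = E2 A9 8B.
Offset 6: leading byte 0xF0 = 11110000 → 4-byte char #3 = F0 90 8C 89.
Offset 10: leading byte 0xF2 = 11110010 → 4-byte char #4 = F2 A4 B5 82.
Offset 14: leading byte 0xF0 = 11110000 → 4-byte char #5 = F0 A2 B4 A4.
Leading byte 0xF0 = 11110000 matches 11110xxx → 4-byte sequence.
Byte 1: 0xF0 = 11110000, payload 000 (3 bits).
Byte 2: 0xA2 = 10100010 (10xxxxxx ✓), payload 100010.
Byte 3: 0xB4 = 10110100 (10xxxxxx ✓), payload 110100.
Byte 4: 0xA4 = 10100100 (10xxxxxx ✓), payload 100100.
Concatenate: 000100010110100100100 = 0x22D24 (21 bits → U+22D24).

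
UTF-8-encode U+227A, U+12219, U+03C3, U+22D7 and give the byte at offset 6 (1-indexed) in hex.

1-indexed offset 6 is 0-indexed offset 5.
U+227A → 3-byte form E2 89 BA at offsets 0–2.
U+12219 → 4-byte form F0 92 88 99 at offsets 3–6.
Offset 5 falls in char 2's range; it's byte 3 of F0 92 88 99 = 0x88.

0x88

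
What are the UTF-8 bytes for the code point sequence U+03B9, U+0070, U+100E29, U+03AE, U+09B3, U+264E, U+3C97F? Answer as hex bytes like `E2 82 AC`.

U+03B9: 2-byte form → CE B9.
U+0070: 1-byte form → 70.
U+100E29: 4-byte form → F4 80 B8 A9.
U+03AE: 2-byte form → CE AE.
U+09B3: 3-byte form → E0 A6 B3.
U+264E: 3-byte form → E2 99 8E.
U+3C97F: 4-byte form → F0 BC A5 BF.
Concatenated (19 bytes): CE B9 70 F4 80 B8 A9 CE AE E0 A6 B3 E2 99 8E F0 BC A5 BF.

CE B9 70 F4 80 B8 A9 CE AE E0 A6 B3 E2 99 8E F0 BC A5 BF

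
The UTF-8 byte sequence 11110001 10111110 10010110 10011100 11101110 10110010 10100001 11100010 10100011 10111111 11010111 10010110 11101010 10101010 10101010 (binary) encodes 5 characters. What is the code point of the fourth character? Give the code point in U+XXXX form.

U+05D6

Offset 0: leading byte 0xF1 = 11110001 → 4-byte char #1 = F1 BE 96 9C.
Offset 4: leading byte 0xEE = 11101110 → 3-byte char #2 = EE B2 A1.
Offset 7: leading byte 0xE2 = 11100010 → 3-byte char #3 = E2 A3 BF.
Offset 10: leading byte 0xD7 = 11010111 → 2-byte char #4 = D7 96.
Leading byte 0xD7 = 11010111 matches 110xxxxx → 2-byte sequence.
Byte 1: 0xD7 = 11010111, payload 10111 (5 bits).
Byte 2: 0x96 = 10010110 (10xxxxxx ✓), payload 010110.
Concatenate: 10111010110 = 0x5D6 (11 bits → U+05D6).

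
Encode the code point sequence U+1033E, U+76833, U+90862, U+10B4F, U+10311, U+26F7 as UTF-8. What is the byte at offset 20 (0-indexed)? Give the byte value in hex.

U+1033E → 4-byte form F0 90 8C BE at offsets 0–3.
U+76833 → 4-byte form F1 B6 A0 B3 at offsets 4–7.
U+90862 → 4-byte form F2 90 A1 A2 at offsets 8–11.
U+10B4F → 4-byte form F0 90 AD 8F at offsets 12–15.
U+10311 → 4-byte form F0 90 8C 91 at offsets 16–19.
U+26F7 → 3-byte form E2 9B B7 at offsets 20–22.
Offset 20 falls in char 6's range; it's byte 1 of E2 9B B7 = 0xE2.

0xE2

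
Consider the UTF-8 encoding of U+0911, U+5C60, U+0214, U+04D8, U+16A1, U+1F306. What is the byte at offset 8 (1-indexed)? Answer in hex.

1-indexed offset 8 is 0-indexed offset 7.
U+0911 → 3-byte form E0 A4 91 at offsets 0–2.
U+5C60 → 3-byte form E5 B1 A0 at offsets 3–5.
U+0214 → 2-byte form C8 94 at offsets 6–7.
Offset 7 falls in char 3's range; it's byte 2 of C8 94 = 0x94.

0x94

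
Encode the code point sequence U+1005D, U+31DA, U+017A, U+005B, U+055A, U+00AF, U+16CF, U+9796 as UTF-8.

U+1005D: 4-byte form → F0 90 81 9D.
U+31DA: 3-byte form → E3 87 9A.
U+017A: 2-byte form → C5 BA.
U+005B: 1-byte form → 5B.
U+055A: 2-byte form → D5 9A.
U+00AF: 2-byte form → C2 AF.
U+16CF: 3-byte form → E1 9B 8F.
U+9796: 3-byte form → E9 9E 96.
Concatenated (20 bytes): F0 90 81 9D E3 87 9A C5 BA 5B D5 9A C2 AF E1 9B 8F E9 9E 96.

F0 90 81 9D E3 87 9A C5 BA 5B D5 9A C2 AF E1 9B 8F E9 9E 96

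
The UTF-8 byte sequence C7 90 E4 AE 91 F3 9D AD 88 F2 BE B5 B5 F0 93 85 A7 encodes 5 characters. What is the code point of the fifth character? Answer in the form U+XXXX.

U+13167

Offset 0: leading byte 0xC7 = 11000111 → 2-byte char #1 = C7 90.
Offset 2: leading byte 0xE4 = 11100100 → 3-byte char #2 = E4 AE 91.
Offset 5: leading byte 0xF3 = 11110011 → 4-byte char #3 = F3 9D AD 88.
Offset 9: leading byte 0xF2 = 11110010 → 4-byte char #4 = F2 BE B5 B5.
Offset 13: leading byte 0xF0 = 11110000 → 4-byte char #5 = F0 93 85 A7.
Leading byte 0xF0 = 11110000 matches 11110xxx → 4-byte sequence.
Byte 1: 0xF0 = 11110000, payload 000 (3 bits).
Byte 2: 0x93 = 10010011 (10xxxxxx ✓), payload 010011.
Byte 3: 0x85 = 10000101 (10xxxxxx ✓), payload 000101.
Byte 4: 0xA7 = 10100111 (10xxxxxx ✓), payload 100111.
Concatenate: 000010011000101100111 = 0x13167 (21 bits → U+13167).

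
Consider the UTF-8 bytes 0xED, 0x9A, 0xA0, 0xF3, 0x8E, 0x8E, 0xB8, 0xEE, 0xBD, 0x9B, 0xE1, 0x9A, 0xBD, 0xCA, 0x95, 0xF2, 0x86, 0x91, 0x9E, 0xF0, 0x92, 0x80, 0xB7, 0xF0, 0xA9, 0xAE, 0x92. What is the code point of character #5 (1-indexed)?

U+0295

Offset 0: leading byte 0xED = 11101101 → 3-byte char #1 = ED 9A A0.
Offset 3: leading byte 0xF3 = 11110011 → 4-byte char #2 = F3 8E 8E B8.
Offset 7: leading byte 0xEE = 11101110 → 3-byte char #3 = EE BD 9B.
Offset 10: leading byte 0xE1 = 11100001 → 3-byte char #4 = E1 9A BD.
Offset 13: leading byte 0xCA = 11001010 → 2-byte char #5 = CA 95.
Leading byte 0xCA = 11001010 matches 110xxxxx → 2-byte sequence.
Byte 1: 0xCA = 11001010, payload 01010 (5 bits).
Byte 2: 0x95 = 10010101 (10xxxxxx ✓), payload 010101.
Concatenate: 01010010101 = 0x295 (11 bits → U+0295).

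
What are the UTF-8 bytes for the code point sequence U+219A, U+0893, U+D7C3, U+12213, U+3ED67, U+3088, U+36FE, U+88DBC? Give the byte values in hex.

E2 86 9A E0 A2 93 ED 9F 83 F0 92 88 93 F0 BE B5 A7 E3 82 88 E3 9B BE F2 88 B6 BC

U+219A: 3-byte form → E2 86 9A.
U+0893: 3-byte form → E0 A2 93.
U+D7C3: 3-byte form → ED 9F 83.
U+12213: 4-byte form → F0 92 88 93.
U+3ED67: 4-byte form → F0 BE B5 A7.
U+3088: 3-byte form → E3 82 88.
U+36FE: 3-byte form → E3 9B BE.
U+88DBC: 4-byte form → F2 88 B6 BC.
Concatenated (27 bytes): E2 86 9A E0 A2 93 ED 9F 83 F0 92 88 93 F0 BE B5 A7 E3 82 88 E3 9B BE F2 88 B6 BC.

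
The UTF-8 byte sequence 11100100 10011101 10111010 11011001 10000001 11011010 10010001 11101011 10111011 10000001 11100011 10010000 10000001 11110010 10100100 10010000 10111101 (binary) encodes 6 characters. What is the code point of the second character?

Offset 0: leading byte 0xE4 = 11100100 → 3-byte char #1 = E4 9D BA.
Offset 3: leading byte 0xD9 = 11011001 → 2-byte char #2 = D9 81.
Leading byte 0xD9 = 11011001 matches 110xxxxx → 2-byte sequence.
Byte 1: 0xD9 = 11011001, payload 11001 (5 bits).
Byte 2: 0x81 = 10000001 (10xxxxxx ✓), payload 000001.
Concatenate: 11001000001 = 0x641 (11 bits → U+0641).

U+0641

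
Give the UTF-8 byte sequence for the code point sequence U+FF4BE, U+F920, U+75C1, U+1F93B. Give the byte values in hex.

U+FF4BE: 4-byte form → F3 BF 92 BE.
U+F920: 3-byte form → EF A4 A0.
U+75C1: 3-byte form → E7 97 81.
U+1F93B: 4-byte form → F0 9F A4 BB.
Concatenated (14 bytes): F3 BF 92 BE EF A4 A0 E7 97 81 F0 9F A4 BB.

F3 BF 92 BE EF A4 A0 E7 97 81 F0 9F A4 BB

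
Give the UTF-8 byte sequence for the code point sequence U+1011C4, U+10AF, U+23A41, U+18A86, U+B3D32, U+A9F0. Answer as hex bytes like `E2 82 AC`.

U+1011C4: 4-byte form → F4 81 87 84.
U+10AF: 3-byte form → E1 82 AF.
U+23A41: 4-byte form → F0 A3 A9 81.
U+18A86: 4-byte form → F0 98 AA 86.
U+B3D32: 4-byte form → F2 B3 B4 B2.
U+A9F0: 3-byte form → EA A7 B0.
Concatenated (22 bytes): F4 81 87 84 E1 82 AF F0 A3 A9 81 F0 98 AA 86 F2 B3 B4 B2 EA A7 B0.

F4 81 87 84 E1 82 AF F0 A3 A9 81 F0 98 AA 86 F2 B3 B4 B2 EA A7 B0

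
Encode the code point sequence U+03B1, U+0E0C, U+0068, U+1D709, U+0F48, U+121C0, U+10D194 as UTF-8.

U+03B1: 2-byte form → CE B1.
U+0E0C: 3-byte form → E0 B8 8C.
U+0068: 1-byte form → 68.
U+1D709: 4-byte form → F0 9D 9C 89.
U+0F48: 3-byte form → E0 BD 88.
U+121C0: 4-byte form → F0 92 87 80.
U+10D194: 4-byte form → F4 8D 86 94.
Concatenated (21 bytes): CE B1 E0 B8 8C 68 F0 9D 9C 89 E0 BD 88 F0 92 87 80 F4 8D 86 94.

CE B1 E0 B8 8C 68 F0 9D 9C 89 E0 BD 88 F0 92 87 80 F4 8D 86 94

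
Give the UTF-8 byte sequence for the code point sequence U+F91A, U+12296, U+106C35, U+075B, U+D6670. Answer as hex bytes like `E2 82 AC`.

U+F91A: 3-byte form → EF A4 9A.
U+12296: 4-byte form → F0 92 8A 96.
U+106C35: 4-byte form → F4 86 B0 B5.
U+075B: 2-byte form → DD 9B.
U+D6670: 4-byte form → F3 96 99 B0.
Concatenated (17 bytes): EF A4 9A F0 92 8A 96 F4 86 B0 B5 DD 9B F3 96 99 B0.

EF A4 9A F0 92 8A 96 F4 86 B0 B5 DD 9B F3 96 99 B0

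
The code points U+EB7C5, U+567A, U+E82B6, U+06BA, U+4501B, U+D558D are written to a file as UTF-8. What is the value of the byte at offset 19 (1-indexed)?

0x95

1-indexed offset 19 is 0-indexed offset 18.
U+EB7C5 → 4-byte form F3 AB 9F 85 at offsets 0–3.
U+567A → 3-byte form E5 99 BA at offsets 4–6.
U+E82B6 → 4-byte form F3 A8 8A B6 at offsets 7–10.
U+06BA → 2-byte form DA BA at offsets 11–12.
U+4501B → 4-byte form F1 85 80 9B at offsets 13–16.
U+D558D → 4-byte form F3 95 96 8D at offsets 17–20.
Offset 18 falls in char 6's range; it's byte 2 of F3 95 96 8D = 0x95.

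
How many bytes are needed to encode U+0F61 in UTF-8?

3

U+0F61 = 0xF61. UTF-8 uses 1 byte below 0x80, 2 below 0x800, 3 below 0x10000, 4 up to 0x10FFFF. 0xF61 is in U+0800–U+FFFF → 3 bytes.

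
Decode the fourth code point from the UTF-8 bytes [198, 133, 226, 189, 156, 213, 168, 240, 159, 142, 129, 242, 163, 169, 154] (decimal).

Offset 0: leading byte 0xC6 = 11000110 → 2-byte char #1 = C6 85.
Offset 2: leading byte 0xE2 = 11100010 → 3-byte char #2 = E2 BD 9C.
Offset 5: leading byte 0xD5 = 11010101 → 2-byte char #3 = D5 A8.
Offset 7: leading byte 0xF0 = 11110000 → 4-byte char #4 = F0 9F 8E 81.
Leading byte 0xF0 = 11110000 matches 11110xxx → 4-byte sequence.
Byte 1: 0xF0 = 11110000, payload 000 (3 bits).
Byte 2: 0x9F = 10011111 (10xxxxxx ✓), payload 011111.
Byte 3: 0x8E = 10001110 (10xxxxxx ✓), payload 001110.
Byte 4: 0x81 = 10000001 (10xxxxxx ✓), payload 000001.
Concatenate: 000011111001110000001 = 0x1F381 (21 bits → U+1F381).

U+1F381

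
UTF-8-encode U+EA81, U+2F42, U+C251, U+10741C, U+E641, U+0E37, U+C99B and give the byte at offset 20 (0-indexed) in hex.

U+EA81 → 3-byte form EE AA 81 at offsets 0–2.
U+2F42 → 3-byte form E2 BD 82 at offsets 3–5.
U+C251 → 3-byte form EC 89 91 at offsets 6–8.
U+10741C → 4-byte form F4 87 90 9C at offsets 9–12.
U+E641 → 3-byte form EE 99 81 at offsets 13–15.
U+0E37 → 3-byte form E0 B8 B7 at offsets 16–18.
U+C99B → 3-byte form EC A6 9B at offsets 19–21.
Offset 20 falls in char 7's range; it's byte 2 of EC A6 9B = 0xA6.

0xA6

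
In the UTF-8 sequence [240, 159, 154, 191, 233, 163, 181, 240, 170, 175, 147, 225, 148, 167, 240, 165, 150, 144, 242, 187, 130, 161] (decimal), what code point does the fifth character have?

U+25590

Offset 0: leading byte 0xF0 = 11110000 → 4-byte char #1 = F0 9F 9A BF.
Offset 4: leading byte 0xE9 = 11101001 → 3-byte char #2 = E9 A3 B5.
Offset 7: leading byte 0xF0 = 11110000 → 4-byte char #3 = F0 AA AF 93.
Offset 11: leading byte 0xE1 = 11100001 → 3-byte char #4 = E1 94 A7.
Offset 14: leading byte 0xF0 = 11110000 → 4-byte char #5 = F0 A5 96 90.
Leading byte 0xF0 = 11110000 matches 11110xxx → 4-byte sequence.
Byte 1: 0xF0 = 11110000, payload 000 (3 bits).
Byte 2: 0xA5 = 10100101 (10xxxxxx ✓), payload 100101.
Byte 3: 0x96 = 10010110 (10xxxxxx ✓), payload 010110.
Byte 4: 0x90 = 10010000 (10xxxxxx ✓), payload 010000.
Concatenate: 000100101010110010000 = 0x25590 (21 bits → U+25590).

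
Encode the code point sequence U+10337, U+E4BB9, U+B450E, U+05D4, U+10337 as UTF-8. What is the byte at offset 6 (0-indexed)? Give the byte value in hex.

0xAE

U+10337 → 4-byte form F0 90 8C B7 at offsets 0–3.
U+E4BB9 → 4-byte form F3 A4 AE B9 at offsets 4–7.
Offset 6 falls in char 2's range; it's byte 3 of F3 A4 AE B9 = 0xAE.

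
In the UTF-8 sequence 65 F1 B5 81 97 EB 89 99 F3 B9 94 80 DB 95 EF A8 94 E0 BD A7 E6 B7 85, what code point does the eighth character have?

Offset 0: leading byte 0x65 = 01100101 → 1-byte char #1 = 65.
Offset 1: leading byte 0xF1 = 11110001 → 4-byte char #2 = F1 B5 81 97.
Offset 5: leading byte 0xEB = 11101011 → 3-byte char #3 = EB 89 99.
Offset 8: leading byte 0xF3 = 11110011 → 4-byte char #4 = F3 B9 94 80.
Offset 12: leading byte 0xDB = 11011011 → 2-byte char #5 = DB 95.
Offset 14: leading byte 0xEF = 11101111 → 3-byte char #6 = EF A8 94.
Offset 17: leading byte 0xE0 = 11100000 → 3-byte char #7 = E0 BD A7.
Offset 20: leading byte 0xE6 = 11100110 → 3-byte char #8 = E6 B7 85.
Leading byte 0xE6 = 11100110 matches 1110xxxx → 3-byte sequence.
Byte 1: 0xE6 = 11100110, payload 0110 (4 bits).
Byte 2: 0xB7 = 10110111 (10xxxxxx ✓), payload 110111.
Byte 3: 0x85 = 10000101 (10xxxxxx ✓), payload 000101.
Concatenate: 0110110111000101 = 0x6DC5 (16 bits → U+6DC5).

U+6DC5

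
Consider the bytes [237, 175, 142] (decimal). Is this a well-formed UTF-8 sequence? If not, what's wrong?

invalid (encodes a surrogate (U+D800–U+DFFF))

Structurally a 3-byte sequence; payload = 0xDBCE.
But 0xDBCE is in U+D800–U+DFFF, the surrogate range. Surrogates are not Unicode scalar values and are forbidden in UTF-8.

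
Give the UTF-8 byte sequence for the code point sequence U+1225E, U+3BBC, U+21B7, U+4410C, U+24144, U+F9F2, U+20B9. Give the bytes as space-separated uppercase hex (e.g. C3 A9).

U+1225E: 4-byte form → F0 92 89 9E.
U+3BBC: 3-byte form → E3 AE BC.
U+21B7: 3-byte form → E2 86 B7.
U+4410C: 4-byte form → F1 84 84 8C.
U+24144: 4-byte form → F0 A4 85 84.
U+F9F2: 3-byte form → EF A7 B2.
U+20B9: 3-byte form → E2 82 B9.
Concatenated (24 bytes): F0 92 89 9E E3 AE BC E2 86 B7 F1 84 84 8C F0 A4 85 84 EF A7 B2 E2 82 B9.

F0 92 89 9E E3 AE BC E2 86 B7 F1 84 84 8C F0 A4 85 84 EF A7 B2 E2 82 B9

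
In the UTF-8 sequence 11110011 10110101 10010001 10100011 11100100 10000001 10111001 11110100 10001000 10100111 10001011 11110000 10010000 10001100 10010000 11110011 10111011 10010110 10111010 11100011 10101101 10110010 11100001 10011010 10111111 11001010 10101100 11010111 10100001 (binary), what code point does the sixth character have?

U+3B72

Offset 0: leading byte 0xF3 = 11110011 → 4-byte char #1 = F3 B5 91 A3.
Offset 4: leading byte 0xE4 = 11100100 → 3-byte char #2 = E4 81 B9.
Offset 7: leading byte 0xF4 = 11110100 → 4-byte char #3 = F4 88 A7 8B.
Offset 11: leading byte 0xF0 = 11110000 → 4-byte char #4 = F0 90 8C 90.
Offset 15: leading byte 0xF3 = 11110011 → 4-byte char #5 = F3 BB 96 BA.
Offset 19: leading byte 0xE3 = 11100011 → 3-byte char #6 = E3 AD B2.
Leading byte 0xE3 = 11100011 matches 1110xxxx → 3-byte sequence.
Byte 1: 0xE3 = 11100011, payload 0011 (4 bits).
Byte 2: 0xAD = 10101101 (10xxxxxx ✓), payload 101101.
Byte 3: 0xB2 = 10110010 (10xxxxxx ✓), payload 110010.
Concatenate: 0011101101110010 = 0x3B72 (16 bits → U+3B72).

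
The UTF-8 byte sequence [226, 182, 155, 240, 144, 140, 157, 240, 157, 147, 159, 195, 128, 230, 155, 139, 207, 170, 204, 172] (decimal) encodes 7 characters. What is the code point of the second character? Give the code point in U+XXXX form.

U+1031D

Offset 0: leading byte 0xE2 = 11100010 → 3-byte char #1 = E2 B6 9B.
Offset 3: leading byte 0xF0 = 11110000 → 4-byte char #2 = F0 90 8C 9D.
Leading byte 0xF0 = 11110000 matches 11110xxx → 4-byte sequence.
Byte 1: 0xF0 = 11110000, payload 000 (3 bits).
Byte 2: 0x90 = 10010000 (10xxxxxx ✓), payload 010000.
Byte 3: 0x8C = 10001100 (10xxxxxx ✓), payload 001100.
Byte 4: 0x9D = 10011101 (10xxxxxx ✓), payload 011101.
Concatenate: 000010000001100011101 = 0x1031D (21 bits → U+1031D).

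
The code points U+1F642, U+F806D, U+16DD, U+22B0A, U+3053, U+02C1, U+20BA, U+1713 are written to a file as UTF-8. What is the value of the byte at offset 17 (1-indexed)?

1-indexed offset 17 is 0-indexed offset 16.
U+1F642 → 4-byte form F0 9F 99 82 at offsets 0–3.
U+F806D → 4-byte form F3 B8 81 AD at offsets 4–7.
U+16DD → 3-byte form E1 9B 9D at offsets 8–10.
U+22B0A → 4-byte form F0 A2 AC 8A at offsets 11–14.
U+3053 → 3-byte form E3 81 93 at offsets 15–17.
Offset 16 falls in char 5's range; it's byte 2 of E3 81 93 = 0x81.

0x81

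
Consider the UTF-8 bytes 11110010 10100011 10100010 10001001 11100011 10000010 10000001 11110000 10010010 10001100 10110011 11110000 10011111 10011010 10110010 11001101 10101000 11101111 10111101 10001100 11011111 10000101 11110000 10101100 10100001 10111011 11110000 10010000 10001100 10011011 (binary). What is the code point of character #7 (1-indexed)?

Offset 0: leading byte 0xF2 = 11110010 → 4-byte char #1 = F2 A3 A2 89.
Offset 4: leading byte 0xE3 = 11100011 → 3-byte char #2 = E3 82 81.
Offset 7: leading byte 0xF0 = 11110000 → 4-byte char #3 = F0 92 8C B3.
Offset 11: leading byte 0xF0 = 11110000 → 4-byte char #4 = F0 9F 9A B2.
Offset 15: leading byte 0xCD = 11001101 → 2-byte char #5 = CD A8.
Offset 17: leading byte 0xEF = 11101111 → 3-byte char #6 = EF BD 8C.
Offset 20: leading byte 0xDF = 11011111 → 2-byte char #7 = DF 85.
Leading byte 0xDF = 11011111 matches 110xxxxx → 2-byte sequence.
Byte 1: 0xDF = 11011111, payload 11111 (5 bits).
Byte 2: 0x85 = 10000101 (10xxxxxx ✓), payload 000101.
Concatenate: 11111000101 = 0x7C5 (11 bits → U+07C5).

U+07C5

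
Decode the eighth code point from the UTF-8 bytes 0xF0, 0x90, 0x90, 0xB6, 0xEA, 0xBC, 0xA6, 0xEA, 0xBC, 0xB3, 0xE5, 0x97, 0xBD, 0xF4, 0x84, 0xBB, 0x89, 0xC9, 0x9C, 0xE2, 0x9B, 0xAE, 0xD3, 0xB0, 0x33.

U+04F0

Offset 0: leading byte 0xF0 = 11110000 → 4-byte char #1 = F0 90 90 B6.
Offset 4: leading byte 0xEA = 11101010 → 3-byte char #2 = EA BC A6.
Offset 7: leading byte 0xEA = 11101010 → 3-byte char #3 = EA BC B3.
Offset 10: leading byte 0xE5 = 11100101 → 3-byte char #4 = E5 97 BD.
Offset 13: leading byte 0xF4 = 11110100 → 4-byte char #5 = F4 84 BB 89.
Offset 17: leading byte 0xC9 = 11001001 → 2-byte char #6 = C9 9C.
Offset 19: leading byte 0xE2 = 11100010 → 3-byte char #7 = E2 9B AE.
Offset 22: leading byte 0xD3 = 11010011 → 2-byte char #8 = D3 B0.
Leading byte 0xD3 = 11010011 matches 110xxxxx → 2-byte sequence.
Byte 1: 0xD3 = 11010011, payload 10011 (5 bits).
Byte 2: 0xB0 = 10110000 (10xxxxxx ✓), payload 110000.
Concatenate: 10011110000 = 0x4F0 (11 bits → U+04F0).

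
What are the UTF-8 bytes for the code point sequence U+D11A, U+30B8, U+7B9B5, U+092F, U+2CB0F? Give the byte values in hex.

U+D11A: 3-byte form → ED 84 9A.
U+30B8: 3-byte form → E3 82 B8.
U+7B9B5: 4-byte form → F1 BB A6 B5.
U+092F: 3-byte form → E0 A4 AF.
U+2CB0F: 4-byte form → F0 AC AC 8F.
Concatenated (17 bytes): ED 84 9A E3 82 B8 F1 BB A6 B5 E0 A4 AF F0 AC AC 8F.

ED 84 9A E3 82 B8 F1 BB A6 B5 E0 A4 AF F0 AC AC 8F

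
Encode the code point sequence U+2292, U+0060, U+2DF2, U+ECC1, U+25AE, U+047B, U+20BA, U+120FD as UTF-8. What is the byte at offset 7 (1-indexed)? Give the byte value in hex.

1-indexed offset 7 is 0-indexed offset 6.
U+2292 → 3-byte form E2 8A 92 at offsets 0–2.
U+0060 → 1-byte form 60 at offsets 3–3.
U+2DF2 → 3-byte form E2 B7 B2 at offsets 4–6.
Offset 6 falls in char 3's range; it's byte 3 of E2 B7 B2 = 0xB2.

0xB2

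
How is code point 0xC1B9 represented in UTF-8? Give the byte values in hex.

EC 86 B9

U+C1B9 = 0xC1B9 = 49593 decimal. In range U+0800–U+FFFF → 3-byte form: 1110xxxx 10xxxxxx 10xxxxxx.
Binary (16 bits): 1100000110111001.
Split 4+6+6: 1100 | 000110 | 111001.
Byte 1: 11101100 = 0xEC.
Byte 2: 10000110 = 0x86.
Byte 3: 10111001 = 0xB9.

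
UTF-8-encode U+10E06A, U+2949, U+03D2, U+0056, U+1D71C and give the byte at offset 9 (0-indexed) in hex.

0x56

U+10E06A → 4-byte form F4 8E 81 AA at offsets 0–3.
U+2949 → 3-byte form E2 A5 89 at offsets 4–6.
U+03D2 → 2-byte form CF 92 at offsets 7–8.
U+0056 → 1-byte form 56 at offsets 9–9.
Offset 9 falls in char 4's range; it's byte 1 of 56 = 0x56.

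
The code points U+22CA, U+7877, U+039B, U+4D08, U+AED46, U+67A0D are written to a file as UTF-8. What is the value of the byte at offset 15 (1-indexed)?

1-indexed offset 15 is 0-indexed offset 14.
U+22CA → 3-byte form E2 8B 8A at offsets 0–2.
U+7877 → 3-byte form E7 A1 B7 at offsets 3–5.
U+039B → 2-byte form CE 9B at offsets 6–7.
U+4D08 → 3-byte form E4 B4 88 at offsets 8–10.
U+AED46 → 4-byte form F2 AE B5 86 at offsets 11–14.
Offset 14 falls in char 5's range; it's byte 4 of F2 AE B5 86 = 0x86.

0x86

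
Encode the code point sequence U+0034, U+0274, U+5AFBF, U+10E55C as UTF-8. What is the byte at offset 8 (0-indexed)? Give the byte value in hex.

0x8E

U+0034 → 1-byte form 34 at offsets 0–0.
U+0274 → 2-byte form C9 B4 at offsets 1–2.
U+5AFBF → 4-byte form F1 9A BE BF at offsets 3–6.
U+10E55C → 4-byte form F4 8E 95 9C at offsets 7–10.
Offset 8 falls in char 4's range; it's byte 2 of F4 8E 95 9C = 0x8E.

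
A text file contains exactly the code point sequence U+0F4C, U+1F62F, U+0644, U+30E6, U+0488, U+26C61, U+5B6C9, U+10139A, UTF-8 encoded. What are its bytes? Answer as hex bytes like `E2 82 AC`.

U+0F4C: 3-byte form → E0 BD 8C.
U+1F62F: 4-byte form → F0 9F 98 AF.
U+0644: 2-byte form → D9 84.
U+30E6: 3-byte form → E3 83 A6.
U+0488: 2-byte form → D2 88.
U+26C61: 4-byte form → F0 A6 B1 A1.
U+5B6C9: 4-byte form → F1 9B 9B 89.
U+10139A: 4-byte form → F4 81 8E 9A.
Concatenated (26 bytes): E0 BD 8C F0 9F 98 AF D9 84 E3 83 A6 D2 88 F0 A6 B1 A1 F1 9B 9B 89 F4 81 8E 9A.

E0 BD 8C F0 9F 98 AF D9 84 E3 83 A6 D2 88 F0 A6 B1 A1 F1 9B 9B 89 F4 81 8E 9A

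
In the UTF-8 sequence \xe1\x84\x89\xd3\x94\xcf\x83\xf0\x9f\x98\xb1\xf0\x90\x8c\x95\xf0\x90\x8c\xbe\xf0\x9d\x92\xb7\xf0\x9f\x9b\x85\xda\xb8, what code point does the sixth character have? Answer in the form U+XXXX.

U+1033E

Offset 0: leading byte 0xE1 = 11100001 → 3-byte char #1 = E1 84 89.
Offset 3: leading byte 0xD3 = 11010011 → 2-byte char #2 = D3 94.
Offset 5: leading byte 0xCF = 11001111 → 2-byte char #3 = CF 83.
Offset 7: leading byte 0xF0 = 11110000 → 4-byte char #4 = F0 9F 98 B1.
Offset 11: leading byte 0xF0 = 11110000 → 4-byte char #5 = F0 90 8C 95.
Offset 15: leading byte 0xF0 = 11110000 → 4-byte char #6 = F0 90 8C BE.
Leading byte 0xF0 = 11110000 matches 11110xxx → 4-byte sequence.
Byte 1: 0xF0 = 11110000, payload 000 (3 bits).
Byte 2: 0x90 = 10010000 (10xxxxxx ✓), payload 010000.
Byte 3: 0x8C = 10001100 (10xxxxxx ✓), payload 001100.
Byte 4: 0xBE = 10111110 (10xxxxxx ✓), payload 111110.
Concatenate: 000010000001100111110 = 0x1033E (21 bits → U+1033E).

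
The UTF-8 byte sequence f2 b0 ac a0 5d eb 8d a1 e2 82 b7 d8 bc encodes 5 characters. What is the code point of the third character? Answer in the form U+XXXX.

U+B361

Offset 0: leading byte 0xF2 = 11110010 → 4-byte char #1 = F2 B0 AC A0.
Offset 4: leading byte 0x5D = 01011101 → 1-byte char #2 = 5D.
Offset 5: leading byte 0xEB = 11101011 → 3-byte char #3 = EB 8D A1.
Leading byte 0xEB = 11101011 matches 1110xxxx → 3-byte sequence.
Byte 1: 0xEB = 11101011, payload 1011 (4 bits).
Byte 2: 0x8D = 10001101 (10xxxxxx ✓), payload 001101.
Byte 3: 0xA1 = 10100001 (10xxxxxx ✓), payload 100001.
Concatenate: 1011001101100001 = 0xB361 (16 bits → U+B361).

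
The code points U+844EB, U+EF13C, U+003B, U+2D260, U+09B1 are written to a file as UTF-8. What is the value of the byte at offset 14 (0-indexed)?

U+844EB → 4-byte form F2 84 93 AB at offsets 0–3.
U+EF13C → 4-byte form F3 AF 84 BC at offsets 4–7.
U+003B → 1-byte form 3B at offsets 8–8.
U+2D260 → 4-byte form F0 AD 89 A0 at offsets 9–12.
U+09B1 → 3-byte form E0 A6 B1 at offsets 13–15.
Offset 14 falls in char 5's range; it's byte 2 of E0 A6 B1 = 0xA6.

0xA6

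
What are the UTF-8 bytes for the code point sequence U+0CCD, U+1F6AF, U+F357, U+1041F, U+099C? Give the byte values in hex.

U+0CCD: 3-byte form → E0 B3 8D.
U+1F6AF: 4-byte form → F0 9F 9A AF.
U+F357: 3-byte form → EF 8D 97.
U+1041F: 4-byte form → F0 90 90 9F.
U+099C: 3-byte form → E0 A6 9C.
Concatenated (17 bytes): E0 B3 8D F0 9F 9A AF EF 8D 97 F0 90 90 9F E0 A6 9C.

E0 B3 8D F0 9F 9A AF EF 8D 97 F0 90 90 9F E0 A6 9C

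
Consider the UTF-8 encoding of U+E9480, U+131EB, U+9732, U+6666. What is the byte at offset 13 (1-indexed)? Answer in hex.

1-indexed offset 13 is 0-indexed offset 12.
U+E9480 → 4-byte form F3 A9 92 80 at offsets 0–3.
U+131EB → 4-byte form F0 93 87 AB at offsets 4–7.
U+9732 → 3-byte form E9 9C B2 at offsets 8–10.
U+6666 → 3-byte form E6 99 A6 at offsets 11–13.
Offset 12 falls in char 4's range; it's byte 2 of E6 99 A6 = 0x99.

0x99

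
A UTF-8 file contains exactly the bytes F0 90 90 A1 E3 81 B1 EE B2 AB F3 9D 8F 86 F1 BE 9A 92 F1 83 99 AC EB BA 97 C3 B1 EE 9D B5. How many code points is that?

9

Byte at offset 0: 0xF0 = 11110000 → 4-byte char (#1). Advance 4.
Byte at offset 4: 0xE3 = 11100011 → 3-byte char (#2). Advance 3.
Byte at offset 7: 0xEE = 11101110 → 3-byte char (#3). Advance 3.
Byte at offset 10: 0xF3 = 11110011 → 4-byte char (#4). Advance 4.
Byte at offset 14: 0xF1 = 11110001 → 4-byte char (#5). Advance 4.
Byte at offset 18: 0xF1 = 11110001 → 4-byte char (#6). Advance 4.
Byte at offset 22: 0xEB = 11101011 → 3-byte char (#7). Advance 3.
Byte at offset 25: 0xC3 = 11000011 → 2-byte char (#8). Advance 2.
Byte at offset 27: 0xEE = 11101110 → 3-byte char (#9). Advance 3.
Reached end at offset 30 after 9 code points.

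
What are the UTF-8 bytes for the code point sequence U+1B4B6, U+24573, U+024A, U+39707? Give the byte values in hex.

U+1B4B6: 4-byte form → F0 9B 92 B6.
U+24573: 4-byte form → F0 A4 95 B3.
U+024A: 2-byte form → C9 8A.
U+39707: 4-byte form → F0 B9 9C 87.
Concatenated (14 bytes): F0 9B 92 B6 F0 A4 95 B3 C9 8A F0 B9 9C 87.

F0 9B 92 B6 F0 A4 95 B3 C9 8A F0 B9 9C 87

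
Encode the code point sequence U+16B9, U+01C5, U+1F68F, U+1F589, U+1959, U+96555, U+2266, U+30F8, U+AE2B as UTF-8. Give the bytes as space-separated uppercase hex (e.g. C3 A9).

U+16B9: 3-byte form → E1 9A B9.
U+01C5: 2-byte form → C7 85.
U+1F68F: 4-byte form → F0 9F 9A 8F.
U+1F589: 4-byte form → F0 9F 96 89.
U+1959: 3-byte form → E1 A5 99.
U+96555: 4-byte form → F2 96 95 95.
U+2266: 3-byte form → E2 89 A6.
U+30F8: 3-byte form → E3 83 B8.
U+AE2B: 3-byte form → EA B8 AB.
Concatenated (29 bytes): E1 9A B9 C7 85 F0 9F 9A 8F F0 9F 96 89 E1 A5 99 F2 96 95 95 E2 89 A6 E3 83 B8 EA B8 AB.

E1 9A B9 C7 85 F0 9F 9A 8F F0 9F 96 89 E1 A5 99 F2 96 95 95 E2 89 A6 E3 83 B8 EA B8 AB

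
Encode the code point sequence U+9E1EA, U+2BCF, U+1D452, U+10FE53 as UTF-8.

F2 9E 87 AA E2 AF 8F F0 9D 91 92 F4 8F B9 93

U+9E1EA: 4-byte form → F2 9E 87 AA.
U+2BCF: 3-byte form → E2 AF 8F.
U+1D452: 4-byte form → F0 9D 91 92.
U+10FE53: 4-byte form → F4 8F B9 93.
Concatenated (15 bytes): F2 9E 87 AA E2 AF 8F F0 9D 91 92 F4 8F B9 93.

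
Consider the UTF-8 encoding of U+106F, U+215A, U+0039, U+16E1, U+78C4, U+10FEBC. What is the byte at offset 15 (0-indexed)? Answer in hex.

0xBA

U+106F → 3-byte form E1 81 AF at offsets 0–2.
U+215A → 3-byte form E2 85 9A at offsets 3–5.
U+0039 → 1-byte form 39 at offsets 6–6.
U+16E1 → 3-byte form E1 9B A1 at offsets 7–9.
U+78C4 → 3-byte form E7 A3 84 at offsets 10–12.
U+10FEBC → 4-byte form F4 8F BA BC at offsets 13–16.
Offset 15 falls in char 6's range; it's byte 3 of F4 8F BA BC = 0xBA.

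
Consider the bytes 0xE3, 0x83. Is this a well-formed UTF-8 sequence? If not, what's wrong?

invalid (sequence truncated)

Leading byte 0xE3 = 11100011 → 3-byte form, but only 2 bytes are present.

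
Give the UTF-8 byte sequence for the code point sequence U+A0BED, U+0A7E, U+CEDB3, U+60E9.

F2 A0 AF AD E0 A9 BE F3 8E B6 B3 E6 83 A9

U+A0BED: 4-byte form → F2 A0 AF AD.
U+0A7E: 3-byte form → E0 A9 BE.
U+CEDB3: 4-byte form → F3 8E B6 B3.
U+60E9: 3-byte form → E6 83 A9.
Concatenated (14 bytes): F2 A0 AF AD E0 A9 BE F3 8E B6 B3 E6 83 A9.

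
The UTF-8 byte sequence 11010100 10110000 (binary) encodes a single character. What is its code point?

U+0530

Leading byte 0xD4 = 11010100 matches 110xxxxx → 2-byte sequence.
Byte 1: 0xD4 = 11010100, payload 10100 (5 bits).
Byte 2: 0xB0 = 10110000 (10xxxxxx ✓), payload 110000.
Concatenate: 10100110000 = 0x530 (11 bits → U+0530).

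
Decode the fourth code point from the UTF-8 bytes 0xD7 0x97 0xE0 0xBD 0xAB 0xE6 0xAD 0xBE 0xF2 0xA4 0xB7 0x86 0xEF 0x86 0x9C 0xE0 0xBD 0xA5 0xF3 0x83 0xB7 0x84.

Offset 0: leading byte 0xD7 = 11010111 → 2-byte char #1 = D7 97.
Offset 2: leading byte 0xE0 = 11100000 → 3-byte char #2 = E0 BD AB.
Offset 5: leading byte 0xE6 = 11100110 → 3-byte char #3 = E6 AD BE.
Offset 8: leading byte 0xF2 = 11110010 → 4-byte char #4 = F2 A4 B7 86.
Leading byte 0xF2 = 11110010 matches 11110xxx → 4-byte sequence.
Byte 1: 0xF2 = 11110010, payload 010 (3 bits).
Byte 2: 0xA4 = 10100100 (10xxxxxx ✓), payload 100100.
Byte 3: 0xB7 = 10110111 (10xxxxxx ✓), payload 110111.
Byte 4: 0x86 = 10000110 (10xxxxxx ✓), payload 000110.
Concatenate: 010100100110111000110 = 0xA4DC6 (21 bits → U+A4DC6).

U+A4DC6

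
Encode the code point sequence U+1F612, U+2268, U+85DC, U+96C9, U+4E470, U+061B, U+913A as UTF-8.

U+1F612: 4-byte form → F0 9F 98 92.
U+2268: 3-byte form → E2 89 A8.
U+85DC: 3-byte form → E8 97 9C.
U+96C9: 3-byte form → E9 9B 89.
U+4E470: 4-byte form → F1 8E 91 B0.
U+061B: 2-byte form → D8 9B.
U+913A: 3-byte form → E9 84 BA.
Concatenated (22 bytes): F0 9F 98 92 E2 89 A8 E8 97 9C E9 9B 89 F1 8E 91 B0 D8 9B E9 84 BA.

F0 9F 98 92 E2 89 A8 E8 97 9C E9 9B 89 F1 8E 91 B0 D8 9B E9 84 BA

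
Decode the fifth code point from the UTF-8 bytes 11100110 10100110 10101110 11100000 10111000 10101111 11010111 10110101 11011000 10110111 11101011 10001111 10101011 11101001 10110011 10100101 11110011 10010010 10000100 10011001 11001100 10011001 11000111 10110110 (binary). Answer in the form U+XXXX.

Offset 0: leading byte 0xE6 = 11100110 → 3-byte char #1 = E6 A6 AE.
Offset 3: leading byte 0xE0 = 11100000 → 3-byte char #2 = E0 B8 AF.
Offset 6: leading byte 0xD7 = 11010111 → 2-byte char #3 = D7 B5.
Offset 8: leading byte 0xD8 = 11011000 → 2-byte char #4 = D8 B7.
Offset 10: leading byte 0xEB = 11101011 → 3-byte char #5 = EB 8F AB.
Leading byte 0xEB = 11101011 matches 1110xxxx → 3-byte sequence.
Byte 1: 0xEB = 11101011, payload 1011 (4 bits).
Byte 2: 0x8F = 10001111 (10xxxxxx ✓), payload 001111.
Byte 3: 0xAB = 10101011 (10xxxxxx ✓), payload 101011.
Concatenate: 1011001111101011 = 0xB3EB (16 bits → U+B3EB).

U+B3EB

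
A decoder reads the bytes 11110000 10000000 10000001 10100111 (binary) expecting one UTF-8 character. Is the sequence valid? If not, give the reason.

invalid (overlong encoding)

Leading byte 0xF0 = 11110000 → 4-byte form.
Continuation bytes all match 10xxxxxx. Payload decodes to 0x67.
But 0x67 < 0x10000, the minimum for a 4-byte sequence — this is an overlong encoding.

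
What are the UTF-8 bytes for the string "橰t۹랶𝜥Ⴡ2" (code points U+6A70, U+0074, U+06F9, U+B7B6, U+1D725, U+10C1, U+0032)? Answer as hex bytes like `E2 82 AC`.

E6 A9 B0 74 DB B9 EB 9E B6 F0 9D 9C A5 E1 83 81 32

U+6A70: 3-byte form → E6 A9 B0.
U+0074: 1-byte form → 74.
U+06F9: 2-byte form → DB B9.
U+B7B6: 3-byte form → EB 9E B6.
U+1D725: 4-byte form → F0 9D 9C A5.
U+10C1: 3-byte form → E1 83 81.
U+0032: 1-byte form → 32.
Concatenated (17 bytes): E6 A9 B0 74 DB B9 EB 9E B6 F0 9D 9C A5 E1 83 81 32.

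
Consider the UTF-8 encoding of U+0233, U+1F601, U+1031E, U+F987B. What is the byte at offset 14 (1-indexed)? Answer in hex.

1-indexed offset 14 is 0-indexed offset 13.
U+0233 → 2-byte form C8 B3 at offsets 0–1.
U+1F601 → 4-byte form F0 9F 98 81 at offsets 2–5.
U+1031E → 4-byte form F0 90 8C 9E at offsets 6–9.
U+F987B → 4-byte form F3 B9 A1 BB at offsets 10–13.
Offset 13 falls in char 4's range; it's byte 4 of F3 B9 A1 BB = 0xBB.

0xBB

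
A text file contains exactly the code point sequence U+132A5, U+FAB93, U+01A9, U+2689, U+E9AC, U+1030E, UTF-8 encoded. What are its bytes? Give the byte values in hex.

F0 93 8A A5 F3 BA AE 93 C6 A9 E2 9A 89 EE A6 AC F0 90 8C 8E

U+132A5: 4-byte form → F0 93 8A A5.
U+FAB93: 4-byte form → F3 BA AE 93.
U+01A9: 2-byte form → C6 A9.
U+2689: 3-byte form → E2 9A 89.
U+E9AC: 3-byte form → EE A6 AC.
U+1030E: 4-byte form → F0 90 8C 8E.
Concatenated (20 bytes): F0 93 8A A5 F3 BA AE 93 C6 A9 E2 9A 89 EE A6 AC F0 90 8C 8E.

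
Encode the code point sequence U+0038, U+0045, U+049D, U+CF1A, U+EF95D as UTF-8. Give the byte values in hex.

U+0038: 1-byte form → 38.
U+0045: 1-byte form → 45.
U+049D: 2-byte form → D2 9D.
U+CF1A: 3-byte form → EC BC 9A.
U+EF95D: 4-byte form → F3 AF A5 9D.
Concatenated (11 bytes): 38 45 D2 9D EC BC 9A F3 AF A5 9D.

38 45 D2 9D EC BC 9A F3 AF A5 9D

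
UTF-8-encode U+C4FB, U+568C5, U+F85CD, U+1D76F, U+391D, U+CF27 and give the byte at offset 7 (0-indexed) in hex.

U+C4FB → 3-byte form EC 93 BB at offsets 0–2.
U+568C5 → 4-byte form F1 96 A3 85 at offsets 3–6.
U+F85CD → 4-byte form F3 B8 97 8D at offsets 7–10.
Offset 7 falls in char 3's range; it's byte 1 of F3 B8 97 8D = 0xF3.

0xF3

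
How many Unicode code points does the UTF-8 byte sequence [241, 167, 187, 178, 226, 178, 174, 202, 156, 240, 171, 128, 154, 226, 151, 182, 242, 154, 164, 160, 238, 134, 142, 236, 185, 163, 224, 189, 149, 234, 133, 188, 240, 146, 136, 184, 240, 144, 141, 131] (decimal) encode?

12

Byte at offset 0: 0xF1 = 11110001 → 4-byte char (#1). Advance 4.
Byte at offset 4: 0xE2 = 11100010 → 3-byte char (#2). Advance 3.
Byte at offset 7: 0xCA = 11001010 → 2-byte char (#3). Advance 2.
Byte at offset 9: 0xF0 = 11110000 → 4-byte char (#4). Advance 4.
Byte at offset 13: 0xE2 = 11100010 → 3-byte char (#5). Advance 3.
Byte at offset 16: 0xF2 = 11110010 → 4-byte char (#6). Advance 4.
Byte at offset 20: 0xEE = 11101110 → 3-byte char (#7). Advance 3.
Byte at offset 23: 0xEC = 11101100 → 3-byte char (#8). Advance 3.
Byte at offset 26: 0xE0 = 11100000 → 3-byte char (#9). Advance 3.
Byte at offset 29: 0xEA = 11101010 → 3-byte char (#10). Advance 3.
Byte at offset 32: 0xF0 = 11110000 → 4-byte char (#11). Advance 4.
Byte at offset 36: 0xF0 = 11110000 → 4-byte char (#12). Advance 4.
Reached end at offset 40 after 12 code points.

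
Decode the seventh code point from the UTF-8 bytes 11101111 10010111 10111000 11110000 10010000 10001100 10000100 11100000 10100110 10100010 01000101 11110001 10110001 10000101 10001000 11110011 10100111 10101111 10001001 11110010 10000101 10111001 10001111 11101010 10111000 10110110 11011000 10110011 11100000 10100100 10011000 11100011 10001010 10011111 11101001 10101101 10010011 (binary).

U+85E4F

Offset 0: leading byte 0xEF = 11101111 → 3-byte char #1 = EF 97 B8.
Offset 3: leading byte 0xF0 = 11110000 → 4-byte char #2 = F0 90 8C 84.
Offset 7: leading byte 0xE0 = 11100000 → 3-byte char #3 = E0 A6 A2.
Offset 10: leading byte 0x45 = 01000101 → 1-byte char #4 = 45.
Offset 11: leading byte 0xF1 = 11110001 → 4-byte char #5 = F1 B1 85 88.
Offset 15: leading byte 0xF3 = 11110011 → 4-byte char #6 = F3 A7 AF 89.
Offset 19: leading byte 0xF2 = 11110010 → 4-byte char #7 = F2 85 B9 8F.
Leading byte 0xF2 = 11110010 matches 11110xxx → 4-byte sequence.
Byte 1: 0xF2 = 11110010, payload 010 (3 bits).
Byte 2: 0x85 = 10000101 (10xxxxxx ✓), payload 000101.
Byte 3: 0xB9 = 10111001 (10xxxxxx ✓), payload 111001.
Byte 4: 0x8F = 10001111 (10xxxxxx ✓), payload 001111.
Concatenate: 010000101111001001111 = 0x85E4F (21 bits → U+85E4F).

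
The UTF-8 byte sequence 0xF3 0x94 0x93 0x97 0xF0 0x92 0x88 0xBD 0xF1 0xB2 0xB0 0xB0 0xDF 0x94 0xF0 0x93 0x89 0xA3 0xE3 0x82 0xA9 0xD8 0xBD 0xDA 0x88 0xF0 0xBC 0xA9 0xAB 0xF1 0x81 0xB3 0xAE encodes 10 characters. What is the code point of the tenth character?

U+41CEE

Offset 0: leading byte 0xF3 = 11110011 → 4-byte char #1 = F3 94 93 97.
Offset 4: leading byte 0xF0 = 11110000 → 4-byte char #2 = F0 92 88 BD.
Offset 8: leading byte 0xF1 = 11110001 → 4-byte char #3 = F1 B2 B0 B0.
Offset 12: leading byte 0xDF = 11011111 → 2-byte char #4 = DF 94.
Offset 14: leading byte 0xF0 = 11110000 → 4-byte char #5 = F0 93 89 A3.
Offset 18: leading byte 0xE3 = 11100011 → 3-byte char #6 = E3 82 A9.
Offset 21: leading byte 0xD8 = 11011000 → 2-byte char #7 = D8 BD.
Offset 23: leading byte 0xDA = 11011010 → 2-byte char #8 = DA 88.
Offset 25: leading byte 0xF0 = 11110000 → 4-byte char #9 = F0 BC A9 AB.
Offset 29: leading byte 0xF1 = 11110001 → 4-byte char #10 = F1 81 B3 AE.
Leading byte 0xF1 = 11110001 matches 11110xxx → 4-byte sequence.
Byte 1: 0xF1 = 11110001, payload 001 (3 bits).
Byte 2: 0x81 = 10000001 (10xxxxxx ✓), payload 000001.
Byte 3: 0xB3 = 10110011 (10xxxxxx ✓), payload 110011.
Byte 4: 0xAE = 10101110 (10xxxxxx ✓), payload 101110.
Concatenate: 001000001110011101110 = 0x41CEE (21 bits → U+41CEE).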